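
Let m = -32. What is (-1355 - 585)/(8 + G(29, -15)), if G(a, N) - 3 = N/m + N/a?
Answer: -1800320/10163 ≈ -177.14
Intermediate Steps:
G(a, N) = 3 - N/32 + N/a (G(a, N) = 3 + (N/(-32) + N/a) = 3 + (N*(-1/32) + N/a) = 3 + (-N/32 + N/a) = 3 - N/32 + N/a)
(-1355 - 585)/(8 + G(29, -15)) = (-1355 - 585)/(8 + (3 - 1/32*(-15) - 15/29)) = -1940/(8 + (3 + 15/32 - 15*1/29)) = -1940/(8 + (3 + 15/32 - 15/29)) = -1940/(8 + 2739/928) = -1940/10163/928 = -1940*928/10163 = -1800320/10163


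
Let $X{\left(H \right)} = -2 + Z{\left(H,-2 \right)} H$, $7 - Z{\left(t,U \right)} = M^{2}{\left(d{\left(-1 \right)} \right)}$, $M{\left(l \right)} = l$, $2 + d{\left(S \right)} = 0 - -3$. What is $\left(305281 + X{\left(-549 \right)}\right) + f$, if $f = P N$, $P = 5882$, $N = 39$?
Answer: $531383$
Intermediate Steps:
$d{\left(S \right)} = 1$ ($d{\left(S \right)} = -2 + \left(0 - -3\right) = -2 + \left(0 + 3\right) = -2 + 3 = 1$)
$Z{\left(t,U \right)} = 6$ ($Z{\left(t,U \right)} = 7 - 1^{2} = 7 - 1 = 6$)
$X{\left(H \right)} = -2 + 6 H$
$f = 229398$ ($f = 5882 \cdot 39 = 229398$)
$\left(305281 + X{\left(-549 \right)}\right) + f = \left(305281 + \left(-2 + 6 \left(-549\right)\right)\right) + 229398 = \left(305281 - 3296\right) + 229398 = 301985 + 229398 = 531383$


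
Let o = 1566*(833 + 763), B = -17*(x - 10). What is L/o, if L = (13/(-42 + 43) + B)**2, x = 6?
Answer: 81/30856 ≈ 0.0026251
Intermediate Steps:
B = 68 (B = -17*(6 - 10) = -17*(-4) = 68)
o = 2499336 (o = 1566*1596 = 2499336)
L = 6561 (L = (13/(-42 + 43) + 68)**2 = (13/1 + 68)**2 = (13*1 + 68)**2 = (13 + 68)**2 = 81**2 = 6561)
L/o = 6561/2499336 = 6561*(1/2499336) = 81/30856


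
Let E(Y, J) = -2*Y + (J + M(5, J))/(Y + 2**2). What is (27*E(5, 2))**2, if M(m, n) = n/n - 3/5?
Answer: 1726596/25 ≈ 69064.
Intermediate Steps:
M(m, n) = 2/5 (M(m, n) = 1 - 3*1/5 = 1 - 3/5 = 2/5)
E(Y, J) = -2*Y + (2/5 + J)/(4 + Y) (E(Y, J) = -2*Y + (J + 2/5)/(Y + 2**2) = -2*Y + (2/5 + J)/(Y + 4) = -2*Y + (2/5 + J)/(4 + Y))
(27*E(5, 2))**2 = (27*((2/5 + 2 - 8*5 - 2*5**2)/(4 + 5)))**2 = (27*((2/5 + 2 - 40 - 2*25)/9))**2 = (27*((2/5 + 2 - 40 - 50)/9))**2 = (27*((1/9)*(-438/5)))**2 = (27*(-146/15))**2 = (-1314/5)**2 = 1726596/25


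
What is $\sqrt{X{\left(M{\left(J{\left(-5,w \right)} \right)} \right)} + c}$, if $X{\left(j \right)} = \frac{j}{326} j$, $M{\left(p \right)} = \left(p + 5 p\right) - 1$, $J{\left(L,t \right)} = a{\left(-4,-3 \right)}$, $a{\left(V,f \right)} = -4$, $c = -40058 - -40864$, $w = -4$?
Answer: $\frac{\sqrt{85862206}}{326} \approx 28.424$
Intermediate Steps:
$c = 806$ ($c = -40058 + 40864 = 806$)
$J{\left(L,t \right)} = -4$
$M{\left(p \right)} = -1 + 6 p$ ($M{\left(p \right)} = 6 p - 1 = -1 + 6 p$)
$X{\left(j \right)} = \frac{j^{2}}{326}$ ($X{\left(j \right)} = j \frac{1}{326} j = \frac{j}{326} j = \frac{j^{2}}{326}$)
$\sqrt{X{\left(M{\left(J{\left(-5,w \right)} \right)} \right)} + c} = \sqrt{\frac{\left(-1 + 6 \left(-4\right)\right)^{2}}{326} + 806} = \sqrt{\frac{\left(-1 - 24\right)^{2}}{326} + 806} = \sqrt{\frac{\left(-25\right)^{2}}{326} + 806} = \sqrt{\frac{1}{326} \cdot 625 + 806} = \sqrt{\frac{625}{326} + 806} = \sqrt{\frac{263381}{326}} = \frac{\sqrt{85862206}}{326}$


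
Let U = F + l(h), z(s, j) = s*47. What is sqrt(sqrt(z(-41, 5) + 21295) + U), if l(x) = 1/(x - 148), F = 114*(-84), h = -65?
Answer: sqrt(-434453757 + 272214*sqrt(538))/213 ≈ 97.143*I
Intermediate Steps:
z(s, j) = 47*s
F = -9576
l(x) = 1/(-148 + x)
U = -2039689/213 (U = -9576 + 1/(-148 - 65) = -9576 + 1/(-213) = -9576 - 1/213 = -2039689/213 ≈ -9576.0)
sqrt(sqrt(z(-41, 5) + 21295) + U) = sqrt(sqrt(47*(-41) + 21295) - 2039689/213) = sqrt(sqrt(-1927 + 21295) - 2039689/213) = sqrt(sqrt(19368) - 2039689/213) = sqrt(6*sqrt(538) - 2039689/213) = sqrt(-2039689/213 + 6*sqrt(538))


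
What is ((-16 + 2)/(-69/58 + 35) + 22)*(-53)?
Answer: -42330/37 ≈ -1144.1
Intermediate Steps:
((-16 + 2)/(-69/58 + 35) + 22)*(-53) = (-14/(-69*1/58 + 35) + 22)*(-53) = (-14/(-69/58 + 35) + 22)*(-53) = (-14/1961/58 + 22)*(-53) = (-14*58/1961 + 22)*(-53) = (-812/1961 + 22)*(-53) = (42330/1961)*(-53) = -42330/37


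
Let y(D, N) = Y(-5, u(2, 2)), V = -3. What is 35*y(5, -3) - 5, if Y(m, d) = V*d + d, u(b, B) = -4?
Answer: 275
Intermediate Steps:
Y(m, d) = -2*d (Y(m, d) = -3*d + d = -2*d)
y(D, N) = 8 (y(D, N) = -2*(-4) = 8)
35*y(5, -3) - 5 = 35*8 - 5 = 280 - 5 = 275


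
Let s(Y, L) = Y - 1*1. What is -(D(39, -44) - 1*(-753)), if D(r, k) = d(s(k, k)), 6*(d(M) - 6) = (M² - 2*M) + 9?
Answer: -1113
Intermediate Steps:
s(Y, L) = -1 + Y (s(Y, L) = Y - 1 = -1 + Y)
d(M) = 15/2 - M/3 + M²/6 (d(M) = 6 + ((M² - 2*M) + 9)/6 = 6 + (9 + M² - 2*M)/6 = 6 + (3/2 - M/3 + M²/6) = 15/2 - M/3 + M²/6)
D(r, k) = 47/6 - k/3 + (-1 + k)²/6 (D(r, k) = 15/2 - (-1 + k)/3 + (-1 + k)²/6 = 15/2 + (⅓ - k/3) + (-1 + k)²/6 = 47/6 - k/3 + (-1 + k)²/6)
-(D(39, -44) - 1*(-753)) = -((8 - ⅔*(-44) + (⅙)*(-44)²) - 1*(-753)) = -((8 + 88/3 + (⅙)*1936) + 753) = -((8 + 88/3 + 968/3) + 753) = -(360 + 753) = -1*1113 = -1113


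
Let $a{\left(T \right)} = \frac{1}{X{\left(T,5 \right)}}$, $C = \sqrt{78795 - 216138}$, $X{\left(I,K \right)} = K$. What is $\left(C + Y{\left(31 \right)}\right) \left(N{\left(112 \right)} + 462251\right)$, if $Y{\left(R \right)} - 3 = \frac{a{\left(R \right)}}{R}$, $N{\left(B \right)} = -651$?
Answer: $\frac{43021120}{31} + 461600 i \sqrt{137343} \approx 1.3878 \cdot 10^{6} + 1.7107 \cdot 10^{8} i$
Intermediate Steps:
$C = i \sqrt{137343}$ ($C = \sqrt{-137343} = i \sqrt{137343} \approx 370.6 i$)
$a{\left(T \right)} = \frac{1}{5}$
$Y{\left(R \right)} = 3 + \frac{1}{5 R}$
$\left(C + Y{\left(31 \right)}\right) \left(N{\left(112 \right)} + 462251\right) = \left(i \sqrt{137343} + \left(3 + \frac{1}{5 \cdot 31}\right)\right) \left(-651 + 462251\right) = \left(i \sqrt{137343} + \left(3 + \frac{1}{5} \cdot \frac{1}{31}\right)\right) 461600 = \left(i \sqrt{137343} + \left(3 + \frac{1}{155}\right)\right) 461600 = \left(i \sqrt{137343} + \frac{466}{155}\right) 461600 = \left(\frac{466}{155} + i \sqrt{137343}\right) 461600 = \frac{43021120}{31} + 461600 i \sqrt{137343}$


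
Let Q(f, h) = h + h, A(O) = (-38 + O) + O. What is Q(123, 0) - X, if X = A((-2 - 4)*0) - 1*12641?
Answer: 12679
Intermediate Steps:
A(O) = -38 + 2*O
Q(f, h) = 2*h
X = -12679 (X = (-38 + 2*((-2 - 4)*0)) - 1*12641 = (-38 + 2*(-6*0)) - 12641 = (-38 + 2*0) - 12641 = (-38 + 0) - 12641 = -38 - 12641 = -12679)
Q(123, 0) - X = 2*0 - 1*(-12679) = 0 + 12679 = 12679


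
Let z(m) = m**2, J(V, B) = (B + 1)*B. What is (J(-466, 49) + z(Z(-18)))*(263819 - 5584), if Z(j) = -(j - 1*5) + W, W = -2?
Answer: 746557385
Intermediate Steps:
J(V, B) = B*(1 + B) (J(V, B) = (1 + B)*B = B*(1 + B))
Z(j) = 3 - j (Z(j) = -(j - 1*5) - 2 = -(j - 5) - 2 = -(-5 + j) - 2 = (5 - j) - 2 = 3 - j)
(J(-466, 49) + z(Z(-18)))*(263819 - 5584) = (49*(1 + 49) + (3 - 1*(-18))**2)*(263819 - 5584) = (49*50 + (3 + 18)**2)*258235 = (2450 + 21**2)*258235 = (2450 + 441)*258235 = 2891*258235 = 746557385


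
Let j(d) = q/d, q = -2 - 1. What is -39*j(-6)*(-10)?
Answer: 195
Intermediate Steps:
q = -3
j(d) = -3/d
-39*j(-6)*(-10) = -(-117)/(-6)*(-10) = -(-117)*(-1)/6*(-10) = -39*1/2*(-10) = -39/2*(-10) = 195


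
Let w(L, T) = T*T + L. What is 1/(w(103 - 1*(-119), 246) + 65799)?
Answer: 1/126537 ≈ 7.9028e-6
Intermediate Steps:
w(L, T) = L + T² (w(L, T) = T² + L = L + T²)
1/(w(103 - 1*(-119), 246) + 65799) = 1/(((103 - 1*(-119)) + 246²) + 65799) = 1/(((103 + 119) + 60516) + 65799) = 1/((222 + 60516) + 65799) = 1/(60738 + 65799) = 1/126537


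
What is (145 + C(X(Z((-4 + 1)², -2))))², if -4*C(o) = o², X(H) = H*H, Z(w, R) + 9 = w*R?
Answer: 281813401321/16 ≈ 1.7613e+10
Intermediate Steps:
Z(w, R) = -9 + R*w (Z(w, R) = -9 + w*R = -9 + R*w)
X(H) = H²
C(o) = -o²/4
(145 + C(X(Z((-4 + 1)², -2))))² = (145 - (-9 - 2*(-4 + 1)²)⁴/4)² = (145 - (-9 - 2*(-3)²)⁴/4)² = (145 - (-9 - 2*9)⁴/4)² = (145 - (-9 - 18)⁴/4)² = (145 - ((-27)²)²/4)² = (145 - ¼*729²)² = (145 - ¼*531441)² = (145 - 531441/4)² = (-530861/4)² = 281813401321/16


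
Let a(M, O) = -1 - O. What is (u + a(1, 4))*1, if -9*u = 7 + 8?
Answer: -20/3 ≈ -6.6667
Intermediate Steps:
u = -5/3 (u = -(7 + 8)/9 = -⅑*15 = -5/3 ≈ -1.6667)
(u + a(1, 4))*1 = (-5/3 + (-1 - 1*4))*1 = (-5/3 + (-1 - 4))*1 = (-5/3 - 5)*1 = -20/3*1 = -20/3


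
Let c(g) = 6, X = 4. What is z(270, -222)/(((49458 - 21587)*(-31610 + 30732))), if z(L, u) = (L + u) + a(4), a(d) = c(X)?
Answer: -27/12235369 ≈ -2.2067e-6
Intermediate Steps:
a(d) = 6
z(L, u) = 6 + L + u (z(L, u) = (L + u) + 6 = 6 + L + u)
z(270, -222)/(((49458 - 21587)*(-31610 + 30732))) = (6 + 270 - 222)/(((49458 - 21587)*(-31610 + 30732))) = 54/((27871*(-878))) = 54/(-24470738) = 54*(-1/24470738) = -27/12235369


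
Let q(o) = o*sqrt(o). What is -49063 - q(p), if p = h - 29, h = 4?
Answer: -49063 + 125*I ≈ -49063.0 + 125.0*I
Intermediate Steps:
p = -25 (p = 4 - 29 = -25)
q(o) = o**(3/2)
-49063 - q(p) = -49063 - (-25)**(3/2) = -49063 - (-125)*I = -49063 + 125*I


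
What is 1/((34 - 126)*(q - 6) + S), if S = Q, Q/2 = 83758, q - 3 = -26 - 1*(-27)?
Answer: 1/167700 ≈ 5.9630e-6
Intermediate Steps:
q = 4 (q = 3 + (-26 - 1*(-27)) = 3 + (-26 + 27) = 3 + 1 = 4)
Q = 167516 (Q = 2*83758 = 167516)
S = 167516
1/((34 - 126)*(q - 6) + S) = 1/((34 - 126)*(4 - 6) + 167516) = 1/(-92*(-2) + 167516) = 1/(184 + 167516) = 1/167700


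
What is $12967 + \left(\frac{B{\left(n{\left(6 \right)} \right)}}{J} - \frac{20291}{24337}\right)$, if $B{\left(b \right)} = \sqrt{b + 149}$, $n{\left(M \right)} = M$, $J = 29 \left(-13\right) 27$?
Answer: $\frac{315557588}{24337} - \frac{\sqrt{155}}{10179} \approx 12966.0$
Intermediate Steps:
$J = -10179$ ($J = \left(-377\right) 27 = -10179$)
$B{\left(b \right)} = \sqrt{149 + b}$
$12967 + \left(\frac{B{\left(n{\left(6 \right)} \right)}}{J} - \frac{20291}{24337}\right) = 12967 - \left(\frac{20291}{24337} - \frac{\sqrt{149 + 6}}{-10179}\right) = 12967 - \left(\frac{20291}{24337} - \sqrt{155} \left(- \frac{1}{10179}\right)\right) = 12967 - \left(\frac{20291}{24337} + \frac{\sqrt{155}}{10179}\right) = \frac{315557588}{24337} - \frac{\sqrt{155}}{10179}$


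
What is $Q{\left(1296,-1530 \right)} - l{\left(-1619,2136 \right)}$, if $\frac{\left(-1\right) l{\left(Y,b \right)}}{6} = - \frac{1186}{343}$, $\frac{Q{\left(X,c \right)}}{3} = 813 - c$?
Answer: $\frac{2403831}{343} \approx 7008.3$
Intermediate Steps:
$Q{\left(X,c \right)} = 2439 - 3 c$ ($Q{\left(X,c \right)} = 3 \left(813 - c\right) = 2439 - 3 c$)
$l{\left(Y,b \right)} = \frac{7116}{343}$ ($l{\left(Y,b \right)} = - 6 \left(- \frac{1186}{343}\right) = - 6 \left(\left(-1186\right) \frac{1}{343}\right) = \left(-6\right) \left(- \frac{1186}{343}\right) = \frac{7116}{343}$)
$Q{\left(1296,-1530 \right)} - l{\left(-1619,2136 \right)} = \left(2439 - -4590\right) - \frac{7116}{343} = \left(2439 + 4590\right) - \frac{7116}{343} = 7029 - \frac{7116}{343} = \frac{2403831}{343}$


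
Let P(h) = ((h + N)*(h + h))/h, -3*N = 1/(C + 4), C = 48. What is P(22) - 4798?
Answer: -370813/78 ≈ -4754.0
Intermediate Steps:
N = -1/156 (N = -1/(3*(48 + 4)) = -⅓/52 = -⅓*1/52 = -1/156 ≈ -0.0064103)
P(h) = -1/78 + 2*h (P(h) = ((h - 1/156)*(h + h))/h = ((-1/156 + h)*(2*h))/h = (2*h*(-1/156 + h))/h = -1/78 + 2*h)
P(22) - 4798 = (-1/78 + 2*22) - 4798 = (-1/78 + 44) - 4798 = 3431/78 - 4798 = -370813/78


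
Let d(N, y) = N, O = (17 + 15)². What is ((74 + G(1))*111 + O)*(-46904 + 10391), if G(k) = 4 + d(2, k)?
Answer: -361624752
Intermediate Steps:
O = 1024 (O = 32² = 1024)
G(k) = 6 (G(k) = 4 + 2 = 6)
((74 + G(1))*111 + O)*(-46904 + 10391) = ((74 + 6)*111 + 1024)*(-46904 + 10391) = (80*111 + 1024)*(-36513) = (8880 + 1024)*(-36513) = 9904*(-36513) = -361624752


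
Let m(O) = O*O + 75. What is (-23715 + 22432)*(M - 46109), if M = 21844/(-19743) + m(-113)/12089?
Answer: 14119401792627361/238673127 ≈ 5.9158e+7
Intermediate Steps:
m(O) = 75 + O² (m(O) = O² + 75 = 75 + O²)
M = -10493024/238673127 (M = 21844/(-19743) + (75 + (-113)²)/12089 = 21844*(-1/19743) + (75 + 12769)*(1/12089) = -21844/19743 + 12844*(1/12089) = -21844/19743 + 12844/12089 = -10493024/238673127 ≈ -0.043964)
(-23715 + 22432)*(M - 46109) = (-23715 + 22432)*(-10493024/238673127 - 46109) = -1283*(-11004989705867/238673127) = 14119401792627361/238673127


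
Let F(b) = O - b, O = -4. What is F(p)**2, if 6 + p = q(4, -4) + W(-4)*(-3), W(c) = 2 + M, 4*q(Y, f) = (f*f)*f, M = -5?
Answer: 81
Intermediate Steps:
q(Y, f) = f**3/4 (q(Y, f) = ((f*f)*f)/4 = (f**2*f)/4 = f**3/4)
W(c) = -3 (W(c) = 2 - 5 = -3)
p = -13 (p = -6 + ((1/4)*(-4)**3 - 3*(-3)) = -6 + ((1/4)*(-64) + 9) = -6 + (-16 + 9) = -6 - 7 = -13)
F(b) = -4 - b
F(p)**2 = (-4 - 1*(-13))**2 = (-4 + 13)**2 = 9**2 = 81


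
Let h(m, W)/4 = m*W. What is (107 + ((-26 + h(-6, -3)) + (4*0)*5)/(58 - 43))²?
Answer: 2725801/225 ≈ 12115.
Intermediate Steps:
h(m, W) = 4*W*m (h(m, W) = 4*(m*W) = 4*(W*m) = 4*W*m)
(107 + ((-26 + h(-6, -3)) + (4*0)*5)/(58 - 43))² = (107 + ((-26 + 4*(-3)*(-6)) + (4*0)*5)/(58 - 43))² = (107 + ((-26 + 72) + 0*5)/15)² = (107 + (46 + 0)*(1/15))² = (107 + 46*(1/15))² = (107 + 46/15)² = (1651/15)² = 2725801/225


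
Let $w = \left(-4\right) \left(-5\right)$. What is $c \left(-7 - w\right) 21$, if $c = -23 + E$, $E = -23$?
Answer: $26082$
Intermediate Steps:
$c = -46$ ($c = -23 - 23 = -46$)
$w = 20$
$c \left(-7 - w\right) 21 = - 46 \left(-7 - 20\right) 21 = \left(-46\right) \left(-27\right) 21 = 1242 \cdot 21 = 26082$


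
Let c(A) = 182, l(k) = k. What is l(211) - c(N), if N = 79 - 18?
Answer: 29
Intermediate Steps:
N = 61
l(211) - c(N) = 211 - 1*182 = 211 - 182 = 29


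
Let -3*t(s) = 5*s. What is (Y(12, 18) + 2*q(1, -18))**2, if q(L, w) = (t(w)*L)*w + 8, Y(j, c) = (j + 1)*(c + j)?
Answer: 454276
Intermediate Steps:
t(s) = -5*s/3
Y(j, c) = (1 + j)*(c + j)
q(L, w) = 8 - 5*L*w**2/3 (q(L, w) = ((-5*w/3)*L)*w + 8 = (-5*L*w/3)*w + 8 = -5*L*w**2/3 + 8 = 8 - 5*L*w**2/3)
(Y(12, 18) + 2*q(1, -18))**2 = ((18 + 12 + 12**2 + 18*12) + 2*(8 - 5/3*1*(-18)**2))**2 = ((18 + 12 + 144 + 216) + 2*(8 - 5/3*1*324))**2 = (390 + 2*(8 - 540))**2 = (390 + 2*(-532))**2 = (390 - 1064)**2 = (-674)**2 = 454276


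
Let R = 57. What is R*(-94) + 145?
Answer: -5213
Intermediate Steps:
R*(-94) + 145 = 57*(-94) + 145 = -5358 + 145 = -5213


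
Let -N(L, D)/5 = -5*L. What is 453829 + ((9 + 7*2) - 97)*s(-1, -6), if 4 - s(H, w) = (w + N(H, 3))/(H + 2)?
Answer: 451239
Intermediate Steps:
N(L, D) = 25*L (N(L, D) = -(-25)*L = 25*L)
s(H, w) = 4 - (w + 25*H)/(2 + H) (s(H, w) = 4 - (w + 25*H)/(H + 2) = 4 - (w + 25*H)/(2 + H))
453829 + ((9 + 7*2) - 97)*s(-1, -6) = 453829 + ((9 + 7*2) - 97)*((8 - 1*(-6) - 21*(-1))/(2 - 1)) = 453829 + ((9 + 14) - 97)*((8 + 6 + 21)/1) = 453829 + (23 - 97)*(1*35) = 453829 - 74*35 = 453829 - 2590 = 451239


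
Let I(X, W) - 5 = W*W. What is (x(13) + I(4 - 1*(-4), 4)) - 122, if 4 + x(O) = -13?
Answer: -118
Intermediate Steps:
I(X, W) = 5 + W² (I(X, W) = 5 + W*W = 5 + W²)
x(O) = -17 (x(O) = -4 - 13 = -17)
(x(13) + I(4 - 1*(-4), 4)) - 122 = (-17 + (5 + 4²)) - 122 = (-17 + (5 + 16)) - 122 = (-17 + 21) - 122 = 4 - 122 = -118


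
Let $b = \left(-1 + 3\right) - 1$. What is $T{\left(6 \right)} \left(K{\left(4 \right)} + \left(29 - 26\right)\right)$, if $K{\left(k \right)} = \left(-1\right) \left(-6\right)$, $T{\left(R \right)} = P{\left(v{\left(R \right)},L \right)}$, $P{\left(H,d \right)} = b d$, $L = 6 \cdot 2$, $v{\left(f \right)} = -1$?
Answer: $108$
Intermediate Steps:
$b = 1$ ($b = 2 - 1 = 1$)
$L = 12$
$P{\left(H,d \right)} = d$ ($P{\left(H,d \right)} = 1 d = d$)
$T{\left(R \right)} = 12$
$K{\left(k \right)} = 6$
$T{\left(6 \right)} \left(K{\left(4 \right)} + \left(29 - 26\right)\right) = 12 \left(6 + \left(29 - 26\right)\right) = 12 \left(6 + 3\right) = 12 \cdot 9 = 108$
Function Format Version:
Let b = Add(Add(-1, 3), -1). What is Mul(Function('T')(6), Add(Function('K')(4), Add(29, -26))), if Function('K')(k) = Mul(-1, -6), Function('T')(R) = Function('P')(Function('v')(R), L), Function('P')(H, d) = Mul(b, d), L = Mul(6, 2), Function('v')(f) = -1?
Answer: 108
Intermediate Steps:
b = 1 (b = Add(2, -1) = 1)
L = 12
Function('P')(H, d) = d (Function('P')(H, d) = Mul(1, d) = d)
Function('T')(R) = 12
Function('K')(k) = 6
Mul(Function('T')(6), Add(Function('K')(4), Add(29, -26))) = Mul(12, Add(6, Add(29, -26))) = Mul(12, Add(6, 3)) = Mul(12, 9) = 108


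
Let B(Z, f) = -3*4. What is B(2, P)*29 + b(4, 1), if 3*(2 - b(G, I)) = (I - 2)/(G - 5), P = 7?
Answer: -1039/3 ≈ -346.33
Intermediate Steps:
B(Z, f) = -12
b(G, I) = 2 - (-2 + I)/(3*(-5 + G)) (b(G, I) = 2 - (I - 2)/(3*(G - 5)) = 2 - (-2 + I)/(3*(-5 + G)))
B(2, P)*29 + b(4, 1) = -12*29 + (-28 - 1*1 + 6*4)/(3*(-5 + 4)) = -348 + (1/3)*(-28 - 1 + 24)/(-1) = -348 + (1/3)*(-1)*(-5) = -348 + 5/3 = -1039/3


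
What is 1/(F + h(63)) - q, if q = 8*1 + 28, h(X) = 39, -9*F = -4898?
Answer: -188955/5249 ≈ -35.998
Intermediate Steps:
F = 4898/9 (F = -1/9*(-4898) = 4898/9 ≈ 544.22)
q = 36 (q = 8 + 28 = 36)
1/(F + h(63)) - q = 1/(4898/9 + 39) - 1*36 = 1/(5249/9) - 36 = 9/5249 - 36 = -188955/5249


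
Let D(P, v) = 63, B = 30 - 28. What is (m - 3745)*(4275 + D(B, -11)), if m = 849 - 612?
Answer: -15217704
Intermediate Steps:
B = 2
m = 237
(m - 3745)*(4275 + D(B, -11)) = (237 - 3745)*(4275 + 63) = -3508*4338 = -15217704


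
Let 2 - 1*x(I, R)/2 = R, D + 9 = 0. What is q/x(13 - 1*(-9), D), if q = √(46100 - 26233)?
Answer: √19867/22 ≈ 6.4068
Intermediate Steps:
D = -9 (D = -9 + 0 = -9)
x(I, R) = 4 - 2*R
q = √19867 ≈ 140.95
q/x(13 - 1*(-9), D) = √19867/(4 - 2*(-9)) = √19867/(4 + 18) = √19867/22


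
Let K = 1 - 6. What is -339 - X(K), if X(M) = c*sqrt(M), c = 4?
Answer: -339 - 4*I*sqrt(5) ≈ -339.0 - 8.9443*I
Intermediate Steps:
K = -5
X(M) = 4*sqrt(M)
-339 - X(K) = -339 - 4*sqrt(-5) = -339 - 4*I*sqrt(5)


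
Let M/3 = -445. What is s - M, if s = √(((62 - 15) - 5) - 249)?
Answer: 1335 + 3*I*√23 ≈ 1335.0 + 14.387*I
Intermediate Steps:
M = -1335 (M = 3*(-445) = -1335)
s = 3*I*√23 (s = √((47 - 5) - 249) = √(42 - 249) = √(-207) = 3*I*√23 ≈ 14.387*I)
s - M = 3*I*√23 - 1*(-1335) = 3*I*√23 + 1335 = 1335 + 3*I*√23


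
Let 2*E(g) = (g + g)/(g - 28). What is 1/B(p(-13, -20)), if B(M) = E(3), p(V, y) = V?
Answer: -25/3 ≈ -8.3333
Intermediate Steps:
E(g) = g/(-28 + g) (E(g) = ((g + g)/(g - 28))/2 = ((2*g)/(-28 + g))/2 = (2*g/(-28 + g))/2 = g/(-28 + g))
B(M) = -3/25 (B(M) = 3/(-28 + 3) = 3/(-25) = 3*(-1/25) = -3/25)
1/B(p(-13, -20)) = 1/(-3/25) = -25/3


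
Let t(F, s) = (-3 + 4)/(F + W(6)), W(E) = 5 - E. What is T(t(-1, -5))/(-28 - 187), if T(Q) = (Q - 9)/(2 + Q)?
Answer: 19/645 ≈ 0.029457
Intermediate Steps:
t(F, s) = 1/(-1 + F) (t(F, s) = (-3 + 4)/(F + (5 - 1*6)) = 1/(F + (5 - 6)) = 1/(F - 1) = 1/(-1 + F))
T(Q) = (-9 + Q)/(2 + Q)
T(t(-1, -5))/(-28 - 187) = ((-9 + 1/(-1 - 1))/(2 + 1/(-1 - 1)))/(-28 - 187) = ((-9 + 1/(-2))/(2 + 1/(-2)))/(-215) = ((-9 - 1/2)/(2 - 1/2))*(-1/215) = (-19/2/(3/2))*(-1/215) = ((2/3)*(-19/2))*(-1/215) = -19/3*(-1/215) = 19/645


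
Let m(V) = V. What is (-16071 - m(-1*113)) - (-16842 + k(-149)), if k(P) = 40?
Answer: 844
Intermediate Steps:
(-16071 - m(-1*113)) - (-16842 + k(-149)) = (-16071 - (-1)*113) - (-16842 + 40) = (-16071 - 1*(-113)) - 1*(-16802) = (-16071 + 113) + 16802 = -15958 + 16802 = 844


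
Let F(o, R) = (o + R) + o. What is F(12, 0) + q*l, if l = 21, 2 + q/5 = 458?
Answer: 47904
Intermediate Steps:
q = 2280 (q = -10 + 5*458 = -10 + 2290 = 2280)
F(o, R) = R + 2*o (F(o, R) = (R + o) + o = R + 2*o)
F(12, 0) + q*l = (0 + 2*12) + 2280*21 = (0 + 24) + 47880 = 24 + 47880 = 47904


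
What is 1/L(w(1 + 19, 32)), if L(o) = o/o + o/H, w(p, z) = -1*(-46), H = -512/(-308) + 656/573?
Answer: 61928/1076711 ≈ 0.057516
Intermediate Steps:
H = 123856/44121 (H = -512*(-1/308) + 656*(1/573) = 128/77 + 656/573 = 123856/44121 ≈ 2.8072)
w(p, z) = 46
L(o) = 1 + 44121*o/123856 (L(o) = o/o + o/(123856/44121) = 1 + o*(44121/123856) = 1 + 44121*o/123856)
1/L(w(1 + 19, 32)) = 1/(1 + (44121/123856)*46) = 1/(1 + 1014783/61928) = 1/(1076711/61928) = 61928/1076711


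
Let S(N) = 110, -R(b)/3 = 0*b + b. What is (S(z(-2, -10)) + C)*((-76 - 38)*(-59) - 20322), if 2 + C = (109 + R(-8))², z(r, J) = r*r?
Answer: -241968012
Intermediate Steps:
z(r, J) = r²
R(b) = -3*b (R(b) = -3*(0*b + b) = -3*(0 + b) = -3*b)
C = 17687 (C = -2 + (109 - 3*(-8))² = -2 + (109 + 24)² = -2 + 133² = -2 + 17689 = 17687)
(S(z(-2, -10)) + C)*((-76 - 38)*(-59) - 20322) = (110 + 17687)*((-76 - 38)*(-59) - 20322) = 17797*(-114*(-59) - 20322) = 17797*(6726 - 20322) = 17797*(-13596) = -241968012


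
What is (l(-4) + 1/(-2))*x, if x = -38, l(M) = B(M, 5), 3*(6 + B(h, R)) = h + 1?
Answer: 285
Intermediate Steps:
B(h, R) = -17/3 + h/3 (B(h, R) = -6 + (h + 1)/3 = -6 + (1 + h)/3 = -6 + (1/3 + h/3) = -17/3 + h/3)
l(M) = -17/3 + M/3
(l(-4) + 1/(-2))*x = ((-17/3 + (1/3)*(-4)) + 1/(-2))*(-38) = ((-17/3 - 4/3) - 1/2)*(-38) = (-7 - 1/2)*(-38) = -15/2*(-38) = 285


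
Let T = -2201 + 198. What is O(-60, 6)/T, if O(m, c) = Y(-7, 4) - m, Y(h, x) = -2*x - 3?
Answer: -49/2003 ≈ -0.024463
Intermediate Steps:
Y(h, x) = -3 - 2*x
O(m, c) = -11 - m (O(m, c) = (-3 - 2*4) - m = (-3 - 8) - m = -11 - m)
T = -2003
O(-60, 6)/T = (-11 - 1*(-60))/(-2003) = (-11 + 60)*(-1/2003) = 49*(-1/2003) = -49/2003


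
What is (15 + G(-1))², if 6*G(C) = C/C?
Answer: 8281/36 ≈ 230.03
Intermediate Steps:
G(C) = ⅙ (G(C) = (C/C)/6 = (⅙)*1 = ⅙)
(15 + G(-1))² = (15 + ⅙)² = (91/6)² = 8281/36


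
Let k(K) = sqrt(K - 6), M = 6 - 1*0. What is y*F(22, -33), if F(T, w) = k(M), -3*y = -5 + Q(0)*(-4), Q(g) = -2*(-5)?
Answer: 0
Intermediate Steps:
Q(g) = 10
M = 6 (M = 6 + 0 = 6)
y = 15 (y = -(-5 + 10*(-4))/3 = -(-5 - 40)/3 = -1/3*(-45) = 15)
k(K) = sqrt(-6 + K)
F(T, w) = 0 (F(T, w) = sqrt(-6 + 6) = sqrt(0) = 0)
y*F(22, -33) = 15*0 = 0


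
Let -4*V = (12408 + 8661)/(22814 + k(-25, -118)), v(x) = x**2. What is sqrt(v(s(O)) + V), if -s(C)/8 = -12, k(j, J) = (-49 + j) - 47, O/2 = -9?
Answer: 3*sqrt(2109273207591)/45386 ≈ 95.999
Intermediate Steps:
O = -18 (O = 2*(-9) = -18)
k(j, J) = -96 + j
s(C) = 96 (s(C) = -8*(-12) = 96)
V = -21069/90772 (V = -(12408 + 8661)/(4*(22814 + (-96 - 25))) = -21069/(4*(22814 - 121)) = -21069/(4*22693) = -1/4*21069/22693 = -21069/90772 ≈ -0.23211)
sqrt(v(s(O)) + V) = sqrt(96**2 - 21069/90772) = sqrt(9216 - 21069/90772) = sqrt(836533683/90772) = 3*sqrt(2109273207591)/45386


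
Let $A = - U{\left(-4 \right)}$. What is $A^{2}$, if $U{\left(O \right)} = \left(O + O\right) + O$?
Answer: $144$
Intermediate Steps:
$U{\left(O \right)} = 3 O$ ($U{\left(O \right)} = 2 O + O = 3 O$)
$A = 12$ ($A = - 3 \left(-4\right) = \left(-1\right) \left(-12\right) = 12$)
$A^{2} = 12^{2} = 144$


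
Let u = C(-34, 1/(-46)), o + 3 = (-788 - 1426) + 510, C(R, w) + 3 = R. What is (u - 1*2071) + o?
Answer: -3815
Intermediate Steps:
C(R, w) = -3 + R
o = -1707 (o = -3 + ((-788 - 1426) + 510) = -3 + (-2214 + 510) = -3 - 1704 = -1707)
u = -37 (u = -3 - 34 = -37)
(u - 1*2071) + o = (-37 - 1*2071) - 1707 = (-37 - 2071) - 1707 = -2108 - 1707 = -3815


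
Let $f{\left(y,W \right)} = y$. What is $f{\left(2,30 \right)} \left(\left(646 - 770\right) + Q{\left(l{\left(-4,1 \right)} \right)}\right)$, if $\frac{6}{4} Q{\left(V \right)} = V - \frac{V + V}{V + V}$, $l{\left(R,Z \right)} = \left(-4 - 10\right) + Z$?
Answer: $- \frac{800}{3} \approx -266.67$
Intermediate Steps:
$l{\left(R,Z \right)} = -14 + Z$ ($l{\left(R,Z \right)} = \left(-4 - 10\right) + Z = -14 + Z$)
$Q{\left(V \right)} = - \frac{2}{3} + \frac{2 V}{3}$ ($Q{\left(V \right)} = \frac{2 \left(V - \frac{V + V}{V + V}\right)}{3} = \frac{2 \left(V - \frac{2 V}{2 V}\right)}{3} = \frac{2 \left(V - 2 V \frac{1}{2 V}\right)}{3} = \frac{2 \left(V - 1\right)}{3} = \frac{2 \left(-1 + V\right)}{3} = - \frac{2}{3} + \frac{2 V}{3}$)
$f{\left(2,30 \right)} \left(\left(646 - 770\right) + Q{\left(l{\left(-4,1 \right)} \right)}\right) = 2 \left(\left(646 - 770\right) + \left(- \frac{2}{3} + \frac{2 \left(-14 + 1\right)}{3}\right)\right) = 2 \left(\left(646 - 770\right) + \left(- \frac{2}{3} + \frac{2}{3} \left(-13\right)\right)\right) = 2 \left(-124 - \frac{28}{3}\right) = 2 \left(- \frac{400}{3}\right) = - \frac{800}{3}$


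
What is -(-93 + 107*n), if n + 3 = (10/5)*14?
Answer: -2582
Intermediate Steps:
n = 25 (n = -3 + (10/5)*14 = -3 + (10*(1/5))*14 = -3 + 2*14 = -3 + 28 = 25)
-(-93 + 107*n) = -(-93 + 107*25) = -(-93 + 2675) = -1*2582 = -2582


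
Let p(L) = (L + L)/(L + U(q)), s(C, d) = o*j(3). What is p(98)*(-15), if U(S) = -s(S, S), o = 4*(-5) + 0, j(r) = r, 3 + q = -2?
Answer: -1470/79 ≈ -18.608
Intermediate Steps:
q = -5 (q = -3 - 2 = -5)
o = -20 (o = -20 + 0 = -20)
s(C, d) = -60 (s(C, d) = -20*3 = -60)
U(S) = 60 (U(S) = -1*(-60) = 60)
p(L) = 2*L/(60 + L) (p(L) = (L + L)/(L + 60) = (2*L)/(60 + L) = 2*L/(60 + L))
p(98)*(-15) = (2*98/(60 + 98))*(-15) = (2*98/158)*(-15) = (2*98*(1/158))*(-15) = (98/79)*(-15) = -1470/79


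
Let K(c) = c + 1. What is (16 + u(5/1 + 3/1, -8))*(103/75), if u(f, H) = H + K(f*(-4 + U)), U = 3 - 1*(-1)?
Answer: 309/25 ≈ 12.360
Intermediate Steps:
U = 4 (U = 3 + 1 = 4)
K(c) = 1 + c
u(f, H) = 1 + H (u(f, H) = H + (1 + f*(-4 + 4)) = H + (1 + f*0) = H + (1 + 0) = H + 1 = 1 + H)
(16 + u(5/1 + 3/1, -8))*(103/75) = (16 + (1 - 8))*(103/75) = (16 - 7)*(103*(1/75)) = 9*(103/75) = 309/25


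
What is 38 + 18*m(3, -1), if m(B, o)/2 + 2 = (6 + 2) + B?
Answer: 362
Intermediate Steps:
m(B, o) = 12 + 2*B (m(B, o) = -4 + 2*((6 + 2) + B) = -4 + 2*(8 + B) = -4 + (16 + 2*B) = 12 + 2*B)
38 + 18*m(3, -1) = 38 + 18*(12 + 2*3) = 38 + 18*(12 + 6) = 38 + 18*18 = 38 + 324 = 362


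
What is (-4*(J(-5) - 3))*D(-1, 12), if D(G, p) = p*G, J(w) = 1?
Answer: -96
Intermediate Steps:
D(G, p) = G*p
(-4*(J(-5) - 3))*D(-1, 12) = (-4*(1 - 3))*(-1*12) = -4*(-2)*(-12) = 8*(-12) = -96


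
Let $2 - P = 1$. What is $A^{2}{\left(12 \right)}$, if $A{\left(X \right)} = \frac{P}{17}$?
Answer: $\frac{1}{289} \approx 0.0034602$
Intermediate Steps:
$P = 1$ ($P = 2 - 1 = 1$)
$A{\left(X \right)} = \frac{1}{17}$ ($A{\left(X \right)} = 1 \cdot \frac{1}{17} = \frac{1}{17}$)
$A^{2}{\left(12 \right)} = \left(\frac{1}{17}\right)^{2} = \frac{1}{289}$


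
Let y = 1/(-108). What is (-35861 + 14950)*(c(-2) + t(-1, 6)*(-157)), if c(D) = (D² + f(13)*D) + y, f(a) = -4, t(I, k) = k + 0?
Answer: 2100321751/108 ≈ 1.9447e+7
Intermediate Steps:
t(I, k) = k
y = -1/108 ≈ -0.0092593
c(D) = -1/108 + D² - 4*D (c(D) = (D² - 4*D) - 1/108 = -1/108 + D² - 4*D)
(-35861 + 14950)*(c(-2) + t(-1, 6)*(-157)) = (-35861 + 14950)*((-1/108 + (-2)² - 4*(-2)) + 6*(-157)) = -20911*((-1/108 + 4 + 8) - 942) = -20911*(1295/108 - 942) = -20911*(-100441/108) = 2100321751/108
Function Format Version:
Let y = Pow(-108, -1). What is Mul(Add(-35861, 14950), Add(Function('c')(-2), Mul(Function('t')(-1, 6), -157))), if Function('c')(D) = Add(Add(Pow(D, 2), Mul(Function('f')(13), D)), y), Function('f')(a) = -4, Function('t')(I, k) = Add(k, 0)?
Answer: Rational(2100321751, 108) ≈ 1.9447e+7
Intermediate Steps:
Function('t')(I, k) = k
y = Rational(-1, 108) ≈ -0.0092593
Function('c')(D) = Add(Rational(-1, 108), Pow(D, 2), Mul(-4, D)) (Function('c')(D) = Add(Add(Pow(D, 2), Mul(-4, D)), Rational(-1, 108)) = Add(Rational(-1, 108), Pow(D, 2), Mul(-4, D)))
Mul(Add(-35861, 14950), Add(Function('c')(-2), Mul(Function('t')(-1, 6), -157))) = Mul(Add(-35861, 14950), Add(Add(Rational(-1, 108), Pow(-2, 2), Mul(-4, -2)), Mul(6, -157))) = Mul(-20911, Add(Add(Rational(-1, 108), 4, 8), -942)) = Mul(-20911, Add(Rational(1295, 108), -942)) = Mul(-20911, Rational(-100441, 108)) = Rational(2100321751, 108)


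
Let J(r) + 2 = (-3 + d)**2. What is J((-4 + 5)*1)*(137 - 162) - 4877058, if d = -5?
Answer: -4878608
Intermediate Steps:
J(r) = 62 (J(r) = -2 + (-3 - 5)**2 = -2 + (-8)**2 = -2 + 64 = 62)
J((-4 + 5)*1)*(137 - 162) - 4877058 = 62*(137 - 162) - 4877058 = 62*(-25) - 4877058 = -1550 - 4877058 = -4878608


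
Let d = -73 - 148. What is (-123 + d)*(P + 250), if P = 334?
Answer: -200896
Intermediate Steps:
d = -221
(-123 + d)*(P + 250) = (-123 - 221)*(334 + 250) = -344*584 = -200896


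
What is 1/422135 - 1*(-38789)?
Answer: 16374194516/422135 ≈ 38789.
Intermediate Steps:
1/422135 - 1*(-38789) = 1/422135 + 38789 = 16374194516/422135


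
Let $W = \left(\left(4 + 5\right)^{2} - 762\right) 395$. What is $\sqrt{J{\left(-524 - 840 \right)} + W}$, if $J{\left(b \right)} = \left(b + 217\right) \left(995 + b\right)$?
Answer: $2 \sqrt{38562} \approx 392.74$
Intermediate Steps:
$J{\left(b \right)} = \left(217 + b\right) \left(995 + b\right)$
$W = -268995$ ($W = \left(9^{2} - 762\right) 395 = \left(81 - 762\right) 395 = \left(-681\right) 395 = -268995$)
$\sqrt{J{\left(-524 - 840 \right)} + W} = \sqrt{\left(215915 + \left(-524 - 840\right)^{2} + 1212 \left(-524 - 840\right)\right) - 268995} = \sqrt{\left(215915 + \left(-1364\right)^{2} + 1212 \left(-1364\right)\right) - 268995} = \sqrt{\left(215915 + 1860496 - 1653168\right) - 268995} = \sqrt{423243 - 268995} = \sqrt{154248} = 2 \sqrt{38562}$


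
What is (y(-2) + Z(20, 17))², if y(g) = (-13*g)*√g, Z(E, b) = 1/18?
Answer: -438047/324 + 26*I*√2/9 ≈ -1352.0 + 4.0855*I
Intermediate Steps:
Z(E, b) = 1/18
y(g) = -13*g^(3/2)
(y(-2) + Z(20, 17))² = (-(-26)*I*√2 + 1/18)² = (26*I*√2 + 1/18)² = (1/18 + 26*I*√2)²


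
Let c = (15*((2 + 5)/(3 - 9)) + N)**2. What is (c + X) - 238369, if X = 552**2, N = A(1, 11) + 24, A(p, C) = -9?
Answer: 265365/4 ≈ 66341.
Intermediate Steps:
N = 15 (N = -9 + 24 = 15)
X = 304704
c = 25/4 (c = (15*((2 + 5)/(3 - 9)) + 15)**2 = (15*(7/(-6)) + 15)**2 = (15*(7*(-1/6)) + 15)**2 = (15*(-7/6) + 15)**2 = (-35/2 + 15)**2 = (-5/2)**2 = 25/4 ≈ 6.2500)
(c + X) - 238369 = (25/4 + 304704) - 238369 = 1218841/4 - 238369 = 265365/4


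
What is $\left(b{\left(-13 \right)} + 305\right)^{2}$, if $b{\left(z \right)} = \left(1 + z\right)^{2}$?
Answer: $201601$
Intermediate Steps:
$\left(b{\left(-13 \right)} + 305\right)^{2} = \left(\left(1 - 13\right)^{2} + 305\right)^{2} = \left(\left(-12\right)^{2} + 305\right)^{2} = \left(144 + 305\right)^{2} = 449^{2} = 201601$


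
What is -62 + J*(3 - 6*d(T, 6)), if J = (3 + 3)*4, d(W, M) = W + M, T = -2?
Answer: -566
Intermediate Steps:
d(W, M) = M + W
J = 24 (J = 6*4 = 24)
-62 + J*(3 - 6*d(T, 6)) = -62 + 24*(3 - 6*(6 - 2)) = -62 + 24*(3 - 6*4) = -62 + 24*(3 - 24) = -62 + 24*(-21) = -62 - 504 = -566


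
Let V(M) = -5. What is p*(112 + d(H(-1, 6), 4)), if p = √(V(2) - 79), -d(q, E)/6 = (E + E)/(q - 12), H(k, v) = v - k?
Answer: 1216*I*√21/5 ≈ 1114.5*I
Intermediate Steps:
d(q, E) = -12*E/(-12 + q) (d(q, E) = -6*(E + E)/(q - 12) = -6*2*E/(-12 + q) = -12*E/(-12 + q))
p = 2*I*√21 (p = √(-5 - 79) = √(-84) = 2*I*√21 ≈ 9.1651*I)
p*(112 + d(H(-1, 6), 4)) = (2*I*√21)*(112 - 12*4/(-12 + (6 - 1*(-1)))) = (2*I*√21)*(112 - 12*4/(-12 + (6 + 1))) = (2*I*√21)*(112 - 12*4/(-12 + 7)) = (2*I*√21)*(112 - 12*4/(-5)) = (2*I*√21)*(112 - 12*4*(-⅕)) = (2*I*√21)*(112 + 48/5) = (2*I*√21)*(608/5) = 1216*I*√21/5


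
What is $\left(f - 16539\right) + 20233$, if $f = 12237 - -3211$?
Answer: $19142$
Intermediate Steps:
$f = 15448$ ($f = 12237 + 3211 = 15448$)
$\left(f - 16539\right) + 20233 = \left(15448 - 16539\right) + 20233 = -1091 + 20233 = 19142$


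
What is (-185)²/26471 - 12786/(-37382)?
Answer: 808928578/494769461 ≈ 1.6350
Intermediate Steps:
(-185)²/26471 - 12786/(-37382) = 34225*(1/26471) - 12786*(-1/37382) = 34225/26471 + 6393/18691 = 808928578/494769461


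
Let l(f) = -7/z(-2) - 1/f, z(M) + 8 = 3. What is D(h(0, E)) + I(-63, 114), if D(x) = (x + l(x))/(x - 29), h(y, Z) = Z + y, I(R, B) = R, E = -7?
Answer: -79189/1260 ≈ -62.848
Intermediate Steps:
z(M) = -5 (z(M) = -8 + 3 = -5)
l(f) = 7/5 - 1/f (l(f) = -7/(-5) - 1/f = -7*(-1/5) - 1/f = 7/5 - 1/f)
D(x) = (7/5 + x - 1/x)/(-29 + x) (D(x) = (x + (7/5 - 1/x))/(x - 29) = (7/5 + x - 1/x)/(-29 + x))
D(h(0, E)) + I(-63, 114) = (-5 + (-7 + 0)*(7 + 5*(-7 + 0)))/(5*(-7 + 0)*(-29 + (-7 + 0))) - 63 = (1/5)*(-5 - 7*(7 + 5*(-7)))/(-7*(-29 - 7)) - 63 = (1/5)*(-1/7)*(-5 - 7*(7 - 35))/(-36) - 63 = (1/5)*(-1/7)*(-1/36)*(-5 - 7*(-28)) - 63 = (1/5)*(-1/7)*(-1/36)*(-5 + 196) - 63 = (1/5)*(-1/7)*(-1/36)*191 - 63 = 191/1260 - 63 = -79189/1260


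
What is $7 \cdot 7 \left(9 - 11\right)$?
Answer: $-98$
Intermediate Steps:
$7 \cdot 7 \left(9 - 11\right) = 7 \cdot 7 \left(-2\right) = 7 \left(-14\right) = -98$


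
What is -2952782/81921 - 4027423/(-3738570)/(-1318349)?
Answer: -231007859466861061/6409004940549310 ≈ -36.044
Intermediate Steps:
-2952782/81921 - 4027423/(-3738570)/(-1318349) = -2952782*1/81921 - 4027423*(-1/3738570)*(-1/1318349) = -421826/11703 + (4027423/3738570)*(-1/1318349) = -421826/11703 - 4027423/4928740020930 = -231007859466861061/6409004940549310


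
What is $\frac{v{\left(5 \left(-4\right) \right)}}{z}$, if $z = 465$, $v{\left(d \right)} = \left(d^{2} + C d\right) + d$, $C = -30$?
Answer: $\frac{196}{93} \approx 2.1075$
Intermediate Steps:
$v{\left(d \right)} = d^{2} - 29 d$ ($v{\left(d \right)} = \left(d^{2} - 30 d\right) + d = d^{2} - 29 d$)
$\frac{v{\left(5 \left(-4\right) \right)}}{z} = \frac{5 \left(-4\right) \left(-29 + 5 \left(-4\right)\right)}{465} = - 20 \left(-29 - 20\right) \frac{1}{465} = \left(-20\right) \left(-49\right) \frac{1}{465} = 980 \cdot \frac{1}{465} = \frac{196}{93}$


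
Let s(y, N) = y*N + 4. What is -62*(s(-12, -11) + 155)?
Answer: -18042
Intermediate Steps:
s(y, N) = 4 + N*y (s(y, N) = N*y + 4 = 4 + N*y)
-62*(s(-12, -11) + 155) = -62*((4 - 11*(-12)) + 155) = -62*((4 + 132) + 155) = -62*(136 + 155) = -62*291 = -18042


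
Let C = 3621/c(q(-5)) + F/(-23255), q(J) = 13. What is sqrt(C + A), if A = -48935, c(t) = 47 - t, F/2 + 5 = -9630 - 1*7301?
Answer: I*sqrt(105621688739410)/46510 ≈ 220.97*I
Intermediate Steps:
F = -33872 (F = -10 + 2*(-9630 - 1*7301) = -10 + 2*(-9630 - 7301) = -10 + 2*(-16931) = -10 - 33862 = -33872)
C = 5021059/46510 (C = 3621/(47 - 1*13) - 33872/(-23255) = 3621/(47 - 13) - 33872*(-1/23255) = 3621/34 + 33872/23255 = 3621*(1/34) + 33872/23255 = 213/2 + 33872/23255 = 5021059/46510 ≈ 107.96)
sqrt(C + A) = sqrt(5021059/46510 - 48935) = sqrt(-2270945791/46510) = I*sqrt(105621688739410)/46510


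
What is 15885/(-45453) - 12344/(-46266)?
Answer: -28977263/350488083 ≈ -0.082677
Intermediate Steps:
15885/(-45453) - 12344/(-46266) = 15885*(-1/45453) - 12344*(-1/46266) = -5295/15151 + 6172/23133 = -28977263/350488083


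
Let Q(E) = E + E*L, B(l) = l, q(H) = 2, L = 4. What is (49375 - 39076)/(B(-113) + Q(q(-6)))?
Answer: -10299/103 ≈ -99.990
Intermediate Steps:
Q(E) = 5*E (Q(E) = E + E*4 = E + 4*E = 5*E)
(49375 - 39076)/(B(-113) + Q(q(-6))) = (49375 - 39076)/(-113 + 5*2) = 10299/(-113 + 10) = 10299/(-103) = 10299*(-1/103) = -10299/103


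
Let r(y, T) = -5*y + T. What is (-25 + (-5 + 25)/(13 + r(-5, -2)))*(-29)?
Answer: 6380/9 ≈ 708.89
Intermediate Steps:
r(y, T) = T - 5*y
(-25 + (-5 + 25)/(13 + r(-5, -2)))*(-29) = (-25 + (-5 + 25)/(13 + (-2 - 5*(-5))))*(-29) = (-25 + 20/(13 + (-2 + 25)))*(-29) = (-25 + 20/(13 + 23))*(-29) = (-25 + 20/36)*(-29) = (-25 + 20*(1/36))*(-29) = (-25 + 5/9)*(-29) = -220/9*(-29) = 6380/9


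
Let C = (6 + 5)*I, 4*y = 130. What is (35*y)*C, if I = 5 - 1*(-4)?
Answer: 225225/2 ≈ 1.1261e+5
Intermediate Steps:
I = 9 (I = 5 + 4 = 9)
y = 65/2 (y = (1/4)*130 = 65/2 ≈ 32.500)
C = 99 (C = (6 + 5)*9 = 11*9 = 99)
(35*y)*C = (35*(65/2))*99 = (2275/2)*99 = 225225/2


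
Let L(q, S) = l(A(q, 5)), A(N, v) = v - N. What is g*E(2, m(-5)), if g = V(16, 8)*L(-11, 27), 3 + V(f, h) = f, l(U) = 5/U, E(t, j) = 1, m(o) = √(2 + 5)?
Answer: 65/16 ≈ 4.0625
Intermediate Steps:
m(o) = √7
L(q, S) = 5/(5 - q)
V(f, h) = -3 + f
g = 65/16 (g = (-3 + 16)*(-5/(-5 - 11)) = 13*(-5/(-16)) = 13*(-5*(-1/16)) = 13*(5/16) = 65/16 ≈ 4.0625)
g*E(2, m(-5)) = (65/16)*1 = 65/16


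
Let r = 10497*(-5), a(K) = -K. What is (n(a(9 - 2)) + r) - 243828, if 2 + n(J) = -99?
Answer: -296414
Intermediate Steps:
n(J) = -101 (n(J) = -2 - 99 = -101)
r = -52485
(n(a(9 - 2)) + r) - 243828 = (-101 - 52485) - 243828 = -52586 - 243828 = -296414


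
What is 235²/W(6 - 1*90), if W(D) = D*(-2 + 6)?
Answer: -55225/336 ≈ -164.36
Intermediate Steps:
W(D) = 4*D (W(D) = D*4 = 4*D)
235²/W(6 - 1*90) = 235²/((4*(6 - 1*90))) = 55225/((4*(6 - 90))) = 55225/((4*(-84))) = 55225/(-336) = 55225*(-1/336) = -55225/336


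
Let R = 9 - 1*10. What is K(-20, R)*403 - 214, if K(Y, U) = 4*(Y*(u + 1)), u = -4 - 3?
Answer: 193226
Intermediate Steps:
R = -1 (R = 9 - 10 = -1)
u = -7
K(Y, U) = -24*Y (K(Y, U) = 4*(Y*(-7 + 1)) = 4*(Y*(-6)) = 4*(-6*Y) = -24*Y)
K(-20, R)*403 - 214 = -24*(-20)*403 - 214 = 480*403 - 214 = 193440 - 214 = 193226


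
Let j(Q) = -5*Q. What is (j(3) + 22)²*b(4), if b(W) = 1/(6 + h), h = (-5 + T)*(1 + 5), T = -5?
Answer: -49/54 ≈ -0.90741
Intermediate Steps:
h = -60 (h = (-5 - 5)*(1 + 5) = -10*6 = -60)
b(W) = -1/54 (b(W) = 1/(6 - 60) = 1/(-54) = -1/54)
(j(3) + 22)²*b(4) = (-5*3 + 22)²*(-1/54) = (-15 + 22)²*(-1/54) = 7²*(-1/54) = 49*(-1/54) = -49/54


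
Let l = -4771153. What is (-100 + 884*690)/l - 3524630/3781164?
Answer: -9561264837715/9020255981046 ≈ -1.0600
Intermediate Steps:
(-100 + 884*690)/l - 3524630/3781164 = (-100 + 884*690)/(-4771153) - 3524630/3781164 = (-100 + 609960)*(-1/4771153) - 3524630*1/3781164 = 609860*(-1/4771153) - 1762315/1890582 = -609860/4771153 - 1762315/1890582 = -9561264837715/9020255981046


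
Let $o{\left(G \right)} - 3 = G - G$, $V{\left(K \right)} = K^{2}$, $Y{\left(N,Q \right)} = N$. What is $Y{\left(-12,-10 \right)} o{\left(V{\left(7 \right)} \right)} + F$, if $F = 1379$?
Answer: $1343$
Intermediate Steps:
$o{\left(G \right)} = 3$ ($o{\left(G \right)} = 3 + \left(G - G\right) = 3 + 0 = 3$)
$Y{\left(-12,-10 \right)} o{\left(V{\left(7 \right)} \right)} + F = \left(-12\right) 3 + 1379 = -36 + 1379 = 1343$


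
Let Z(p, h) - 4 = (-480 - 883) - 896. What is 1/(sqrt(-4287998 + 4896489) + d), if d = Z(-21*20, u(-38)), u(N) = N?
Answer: -2255/4476534 - sqrt(608491)/4476534 ≈ -0.00067799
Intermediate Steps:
Z(p, h) = -2255 (Z(p, h) = 4 + ((-480 - 883) - 896) = 4 + (-1363 - 896) = 4 - 2259 = -2255)
d = -2255
1/(sqrt(-4287998 + 4896489) + d) = 1/(sqrt(-4287998 + 4896489) - 2255) = 1/(sqrt(608491) - 2255) = 1/(-2255 + sqrt(608491))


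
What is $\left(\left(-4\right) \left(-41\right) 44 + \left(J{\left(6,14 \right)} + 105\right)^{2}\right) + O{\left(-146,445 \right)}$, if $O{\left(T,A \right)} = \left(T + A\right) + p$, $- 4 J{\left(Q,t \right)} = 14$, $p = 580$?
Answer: $\frac{73589}{4} \approx 18397.0$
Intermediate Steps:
$J{\left(Q,t \right)} = - \frac{7}{2}$ ($J{\left(Q,t \right)} = \left(- \frac{1}{4}\right) 14 = - \frac{7}{2}$)
$O{\left(T,A \right)} = 580 + A + T$ ($O{\left(T,A \right)} = \left(T + A\right) + 580 = \left(A + T\right) + 580 = 580 + A + T$)
$\left(\left(-4\right) \left(-41\right) 44 + \left(J{\left(6,14 \right)} + 105\right)^{2}\right) + O{\left(-146,445 \right)} = \left(\left(-4\right) \left(-41\right) 44 + \left(- \frac{7}{2} + 105\right)^{2}\right) + \left(580 + 445 - 146\right) = \left(164 \cdot 44 + \left(\frac{203}{2}\right)^{2}\right) + 879 = \left(7216 + \frac{41209}{4}\right) + 879 = \frac{70073}{4} + 879 = \frac{73589}{4}$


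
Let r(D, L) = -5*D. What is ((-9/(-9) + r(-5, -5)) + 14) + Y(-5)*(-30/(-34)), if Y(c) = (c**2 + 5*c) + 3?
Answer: 725/17 ≈ 42.647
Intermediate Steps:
Y(c) = 3 + c**2 + 5*c
((-9/(-9) + r(-5, -5)) + 14) + Y(-5)*(-30/(-34)) = ((-9/(-9) - 5*(-5)) + 14) + (3 + (-5)**2 + 5*(-5))*(-30/(-34)) = ((-9*(-1/9) + 25) + 14) + (3 + 25 - 25)*(-30*(-1/34)) = ((1 + 25) + 14) + 3*(15/17) = (26 + 14) + 45/17 = 40 + 45/17 = 725/17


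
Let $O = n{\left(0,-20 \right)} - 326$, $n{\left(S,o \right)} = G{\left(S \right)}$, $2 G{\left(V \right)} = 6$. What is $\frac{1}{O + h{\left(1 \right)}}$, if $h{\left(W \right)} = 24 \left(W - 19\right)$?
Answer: $- \frac{1}{755} \approx -0.0013245$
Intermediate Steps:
$G{\left(V \right)} = 3$ ($G{\left(V \right)} = \frac{1}{2} \cdot 6 = 3$)
$h{\left(W \right)} = -456 + 24 W$ ($h{\left(W \right)} = 24 \left(-19 + W\right) = -456 + 24 W$)
$n{\left(S,o \right)} = 3$
$O = -323$ ($O = 3 - 326 = -323$)
$\frac{1}{O + h{\left(1 \right)}} = \frac{1}{-323 + \left(-456 + 24 \cdot 1\right)} = \frac{1}{-323 + \left(-456 + 24\right)} = \frac{1}{-323 - 432} = \frac{1}{-755} = - \frac{1}{755}$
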